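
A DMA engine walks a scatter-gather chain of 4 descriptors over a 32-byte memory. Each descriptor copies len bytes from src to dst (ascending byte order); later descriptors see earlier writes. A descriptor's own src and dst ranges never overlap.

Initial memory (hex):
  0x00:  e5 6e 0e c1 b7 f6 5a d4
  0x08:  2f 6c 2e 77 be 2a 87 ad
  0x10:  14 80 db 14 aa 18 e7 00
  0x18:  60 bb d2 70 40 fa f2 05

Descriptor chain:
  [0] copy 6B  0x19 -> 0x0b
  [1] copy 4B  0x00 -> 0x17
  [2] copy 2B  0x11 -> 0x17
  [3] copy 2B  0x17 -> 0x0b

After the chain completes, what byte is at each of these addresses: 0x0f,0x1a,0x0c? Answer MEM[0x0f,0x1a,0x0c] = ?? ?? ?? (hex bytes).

MEM[0x0f,0x1a,0x0c] = fa c1 db

  after D0: wrote 6B at 0x0b = bbd27040faf2
  after D1: wrote 4B at 0x17 = e56e0ec1
  after D2: wrote 2B at 0x17 = 80db
  after D3: wrote 2B at 0x0b = 80db
query mem[0x0f]=0xfa, mem[0x1a]=0xc1, mem[0x0c]=0xdb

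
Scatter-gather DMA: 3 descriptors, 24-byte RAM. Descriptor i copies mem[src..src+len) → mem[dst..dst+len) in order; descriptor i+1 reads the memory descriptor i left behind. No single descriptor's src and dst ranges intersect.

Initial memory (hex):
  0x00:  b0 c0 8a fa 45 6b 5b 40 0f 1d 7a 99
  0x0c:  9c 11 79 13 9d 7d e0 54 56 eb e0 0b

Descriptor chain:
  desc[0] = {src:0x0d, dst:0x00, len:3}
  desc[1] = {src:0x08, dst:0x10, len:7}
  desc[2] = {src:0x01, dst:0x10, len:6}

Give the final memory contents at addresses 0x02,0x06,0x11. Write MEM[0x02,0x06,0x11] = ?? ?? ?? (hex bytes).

MEM[0x02,0x06,0x11] = 13 5b 13

#0 dst[0x00+3] := {0x11,0x79,0x13}
#1 dst[0x10+7] := {0x0f,0x1d,0x7a,0x99,0x9c,0x11,0x79}
#2 dst[0x10+6] := {0x79,0x13,0xfa,0x45,0x6b,0x5b}
query mem[0x02]=0x13, mem[0x06]=0x5b, mem[0x11]=0x13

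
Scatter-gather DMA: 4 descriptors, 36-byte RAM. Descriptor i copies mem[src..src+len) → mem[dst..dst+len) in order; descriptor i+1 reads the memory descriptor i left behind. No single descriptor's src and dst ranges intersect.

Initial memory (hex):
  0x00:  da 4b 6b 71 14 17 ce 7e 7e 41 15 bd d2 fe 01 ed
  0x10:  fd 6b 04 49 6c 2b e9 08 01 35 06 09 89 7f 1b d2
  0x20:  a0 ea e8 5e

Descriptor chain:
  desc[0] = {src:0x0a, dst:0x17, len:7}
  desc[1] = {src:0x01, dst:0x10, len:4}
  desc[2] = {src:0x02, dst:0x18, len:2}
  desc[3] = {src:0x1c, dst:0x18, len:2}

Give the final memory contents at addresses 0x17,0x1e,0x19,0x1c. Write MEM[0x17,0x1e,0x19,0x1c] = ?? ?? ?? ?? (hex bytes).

[0] 0x0a->0x17 len=7 : 15 bd d2 fe 01 ed fd
[1] 0x01->0x10 len=4 : 4b 6b 71 14
[2] 0x02->0x18 len=2 : 6b 71
[3] 0x1c->0x18 len=2 : ed fd
query mem[0x17]=0x15, mem[0x1e]=0x1b, mem[0x19]=0xfd, mem[0x1c]=0xed

MEM[0x17,0x1e,0x19,0x1c] = 15 1b fd ed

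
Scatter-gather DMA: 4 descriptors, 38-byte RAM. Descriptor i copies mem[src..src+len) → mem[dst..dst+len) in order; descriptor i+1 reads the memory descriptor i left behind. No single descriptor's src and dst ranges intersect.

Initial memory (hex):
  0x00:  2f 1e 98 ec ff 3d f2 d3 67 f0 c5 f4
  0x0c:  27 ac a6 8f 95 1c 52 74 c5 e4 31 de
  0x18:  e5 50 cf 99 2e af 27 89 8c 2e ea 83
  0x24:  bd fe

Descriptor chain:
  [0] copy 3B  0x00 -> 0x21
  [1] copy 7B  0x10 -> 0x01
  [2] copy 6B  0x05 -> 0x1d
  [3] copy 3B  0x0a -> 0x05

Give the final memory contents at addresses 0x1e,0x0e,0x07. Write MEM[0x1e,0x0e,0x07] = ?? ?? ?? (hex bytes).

MEM[0x1e,0x0e,0x07] = e4 a6 27

#0 dst[0x21+3] := {0x2f,0x1e,0x98}
#1 dst[0x01+7] := {0x95,0x1c,0x52,0x74,0xc5,0xe4,0x31}
#2 dst[0x1d+6] := {0xc5,0xe4,0x31,0x67,0xf0,0xc5}
#3 dst[0x05+3] := {0xc5,0xf4,0x27}
query mem[0x1e]=0xe4, mem[0x0e]=0xa6, mem[0x07]=0x27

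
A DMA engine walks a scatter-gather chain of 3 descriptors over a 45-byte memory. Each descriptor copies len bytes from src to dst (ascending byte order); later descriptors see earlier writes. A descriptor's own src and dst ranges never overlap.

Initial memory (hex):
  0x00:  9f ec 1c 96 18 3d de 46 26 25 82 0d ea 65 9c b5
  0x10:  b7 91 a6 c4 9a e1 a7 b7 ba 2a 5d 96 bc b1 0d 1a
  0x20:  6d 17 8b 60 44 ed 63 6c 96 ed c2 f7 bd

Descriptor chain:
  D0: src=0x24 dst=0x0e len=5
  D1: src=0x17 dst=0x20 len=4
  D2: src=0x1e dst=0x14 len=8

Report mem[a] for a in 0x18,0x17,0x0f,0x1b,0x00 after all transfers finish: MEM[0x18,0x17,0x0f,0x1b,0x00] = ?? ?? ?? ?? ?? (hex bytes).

MEM[0x18,0x17,0x0f,0x1b,0x00] = 2a ba ed ed 9f

#0 dst[0x0e+5] := {0x44,0xed,0x63,0x6c,0x96}
#1 dst[0x20+4] := {0xb7,0xba,0x2a,0x5d}
#2 dst[0x14+8] := {0x0d,0x1a,0xb7,0xba,0x2a,0x5d,0x44,0xed}
query mem[0x18]=0x2a, mem[0x17]=0xba, mem[0x0f]=0xed, mem[0x1b]=0xed, mem[0x00]=0x9f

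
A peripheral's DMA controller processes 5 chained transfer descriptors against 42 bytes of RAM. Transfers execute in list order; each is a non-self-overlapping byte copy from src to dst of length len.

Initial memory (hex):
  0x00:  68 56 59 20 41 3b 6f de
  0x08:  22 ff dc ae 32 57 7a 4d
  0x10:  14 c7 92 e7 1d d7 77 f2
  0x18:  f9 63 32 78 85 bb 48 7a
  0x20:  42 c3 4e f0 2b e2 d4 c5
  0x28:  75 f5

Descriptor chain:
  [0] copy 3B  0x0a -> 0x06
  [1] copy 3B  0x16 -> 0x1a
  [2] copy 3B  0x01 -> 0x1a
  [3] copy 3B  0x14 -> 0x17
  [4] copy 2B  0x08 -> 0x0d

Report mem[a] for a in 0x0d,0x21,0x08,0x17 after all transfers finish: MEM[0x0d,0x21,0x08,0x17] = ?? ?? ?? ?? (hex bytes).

MEM[0x0d,0x21,0x08,0x17] = 32 c3 32 1d

#0 dst[0x06+3] := {0xdc,0xae,0x32}
#1 dst[0x1a+3] := {0x77,0xf2,0xf9}
#2 dst[0x1a+3] := {0x56,0x59,0x20}
#3 dst[0x17+3] := {0x1d,0xd7,0x77}
#4 dst[0x0d+2] := {0x32,0xff}
query mem[0x0d]=0x32, mem[0x21]=0xc3, mem[0x08]=0x32, mem[0x17]=0x1d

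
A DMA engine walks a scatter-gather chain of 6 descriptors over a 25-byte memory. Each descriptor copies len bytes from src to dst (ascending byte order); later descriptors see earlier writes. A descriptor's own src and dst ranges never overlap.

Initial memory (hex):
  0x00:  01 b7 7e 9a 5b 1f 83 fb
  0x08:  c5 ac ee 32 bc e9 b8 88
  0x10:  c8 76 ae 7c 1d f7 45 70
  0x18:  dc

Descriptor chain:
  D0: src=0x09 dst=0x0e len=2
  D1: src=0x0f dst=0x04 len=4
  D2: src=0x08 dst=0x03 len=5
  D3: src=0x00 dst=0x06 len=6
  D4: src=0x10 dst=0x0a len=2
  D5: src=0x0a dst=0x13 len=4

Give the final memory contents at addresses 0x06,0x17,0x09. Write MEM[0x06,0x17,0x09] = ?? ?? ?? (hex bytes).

MEM[0x06,0x17,0x09] = 01 70 c5

  after D0: wrote 2B at 0x0e = acee
  after D1: wrote 4B at 0x04 = eec876ae
  after D2: wrote 5B at 0x03 = c5acee32bc
  after D3: wrote 6B at 0x06 = 01b77ec5acee
  after D4: wrote 2B at 0x0a = c876
  after D5: wrote 4B at 0x13 = c876bce9
query mem[0x06]=0x01, mem[0x17]=0x70, mem[0x09]=0xc5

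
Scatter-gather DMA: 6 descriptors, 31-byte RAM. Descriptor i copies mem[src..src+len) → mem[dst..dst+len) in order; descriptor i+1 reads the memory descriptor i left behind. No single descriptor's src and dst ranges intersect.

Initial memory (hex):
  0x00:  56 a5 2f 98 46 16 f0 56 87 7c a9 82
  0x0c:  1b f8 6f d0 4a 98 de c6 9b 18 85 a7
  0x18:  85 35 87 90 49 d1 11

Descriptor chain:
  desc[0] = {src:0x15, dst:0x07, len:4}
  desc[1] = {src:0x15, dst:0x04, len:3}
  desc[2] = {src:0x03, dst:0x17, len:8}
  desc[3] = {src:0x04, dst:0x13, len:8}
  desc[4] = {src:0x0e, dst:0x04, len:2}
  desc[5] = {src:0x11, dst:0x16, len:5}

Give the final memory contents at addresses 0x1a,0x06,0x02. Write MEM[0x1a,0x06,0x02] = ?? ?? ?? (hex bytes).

#0 dst[0x07+4] := {0x18,0x85,0xa7,0x85}
#1 dst[0x04+3] := {0x18,0x85,0xa7}
#2 dst[0x17+8] := {0x98,0x18,0x85,0xa7,0x18,0x85,0xa7,0x85}
#3 dst[0x13+8] := {0x18,0x85,0xa7,0x18,0x85,0xa7,0x85,0x82}
#4 dst[0x04+2] := {0x6f,0xd0}
#5 dst[0x16+5] := {0x98,0xde,0x18,0x85,0xa7}
query mem[0x1a]=0xa7, mem[0x06]=0xa7, mem[0x02]=0x2f

MEM[0x1a,0x06,0x02] = a7 a7 2f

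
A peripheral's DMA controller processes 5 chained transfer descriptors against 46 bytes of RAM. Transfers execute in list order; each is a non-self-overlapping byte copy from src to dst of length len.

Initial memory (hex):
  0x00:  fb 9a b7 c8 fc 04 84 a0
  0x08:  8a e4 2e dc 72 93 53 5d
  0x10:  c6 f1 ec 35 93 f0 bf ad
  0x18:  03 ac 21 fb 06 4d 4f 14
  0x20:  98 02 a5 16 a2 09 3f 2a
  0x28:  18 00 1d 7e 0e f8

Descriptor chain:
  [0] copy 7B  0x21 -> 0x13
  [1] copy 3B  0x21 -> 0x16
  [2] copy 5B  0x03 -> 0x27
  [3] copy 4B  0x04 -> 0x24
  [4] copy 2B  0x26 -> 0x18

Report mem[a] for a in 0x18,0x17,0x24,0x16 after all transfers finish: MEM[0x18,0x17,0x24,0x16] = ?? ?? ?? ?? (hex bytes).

[0] 0x21->0x13 len=7 : 02 a5 16 a2 09 3f 2a
[1] 0x21->0x16 len=3 : 02 a5 16
[2] 0x03->0x27 len=5 : c8 fc 04 84 a0
[3] 0x04->0x24 len=4 : fc 04 84 a0
[4] 0x26->0x18 len=2 : 84 a0
query mem[0x18]=0x84, mem[0x17]=0xa5, mem[0x24]=0xfc, mem[0x16]=0x02

MEM[0x18,0x17,0x24,0x16] = 84 a5 fc 02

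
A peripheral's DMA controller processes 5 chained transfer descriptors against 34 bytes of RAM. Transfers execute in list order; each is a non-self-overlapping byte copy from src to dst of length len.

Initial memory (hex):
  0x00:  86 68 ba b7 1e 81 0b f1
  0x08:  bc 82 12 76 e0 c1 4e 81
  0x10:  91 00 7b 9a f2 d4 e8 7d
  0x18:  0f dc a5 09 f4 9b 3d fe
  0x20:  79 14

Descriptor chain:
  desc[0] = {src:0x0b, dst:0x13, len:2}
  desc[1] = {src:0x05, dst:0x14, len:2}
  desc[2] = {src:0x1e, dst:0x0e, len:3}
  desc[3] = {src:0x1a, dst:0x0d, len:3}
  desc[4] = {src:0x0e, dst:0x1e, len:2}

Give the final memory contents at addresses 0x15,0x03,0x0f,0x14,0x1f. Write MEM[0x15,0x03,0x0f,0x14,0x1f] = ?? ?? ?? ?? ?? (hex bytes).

D0: mem[0x13..0x14] <- [76 e0]
D1: mem[0x14..0x15] <- [81 0b]
D2: mem[0x0e..0x10] <- [3d fe 79]
D3: mem[0x0d..0x0f] <- [a5 09 f4]
D4: mem[0x1e..0x1f] <- [09 f4]
query mem[0x15]=0x0b, mem[0x03]=0xb7, mem[0x0f]=0xf4, mem[0x14]=0x81, mem[0x1f]=0xf4

MEM[0x15,0x03,0x0f,0x14,0x1f] = 0b b7 f4 81 f4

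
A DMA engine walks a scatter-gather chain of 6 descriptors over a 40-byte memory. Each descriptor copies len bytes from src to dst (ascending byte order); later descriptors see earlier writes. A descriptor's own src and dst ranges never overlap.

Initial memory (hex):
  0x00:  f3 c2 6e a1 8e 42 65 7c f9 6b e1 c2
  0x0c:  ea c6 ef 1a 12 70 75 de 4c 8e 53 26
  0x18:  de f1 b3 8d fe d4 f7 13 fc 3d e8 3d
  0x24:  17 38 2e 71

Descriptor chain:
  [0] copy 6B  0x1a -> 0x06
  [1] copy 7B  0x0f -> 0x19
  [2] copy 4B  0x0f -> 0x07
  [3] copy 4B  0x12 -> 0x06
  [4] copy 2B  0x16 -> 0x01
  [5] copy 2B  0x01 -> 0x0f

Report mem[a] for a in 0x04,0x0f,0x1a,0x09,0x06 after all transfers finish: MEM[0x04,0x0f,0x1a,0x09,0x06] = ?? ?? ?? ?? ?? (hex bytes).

MEM[0x04,0x0f,0x1a,0x09,0x06] = 8e 53 12 8e 75

[0] 0x1a->0x06 len=6 : b3 8d fe d4 f7 13
[1] 0x0f->0x19 len=7 : 1a 12 70 75 de 4c 8e
[2] 0x0f->0x07 len=4 : 1a 12 70 75
[3] 0x12->0x06 len=4 : 75 de 4c 8e
[4] 0x16->0x01 len=2 : 53 26
[5] 0x01->0x0f len=2 : 53 26
query mem[0x04]=0x8e, mem[0x0f]=0x53, mem[0x1a]=0x12, mem[0x09]=0x8e, mem[0x06]=0x75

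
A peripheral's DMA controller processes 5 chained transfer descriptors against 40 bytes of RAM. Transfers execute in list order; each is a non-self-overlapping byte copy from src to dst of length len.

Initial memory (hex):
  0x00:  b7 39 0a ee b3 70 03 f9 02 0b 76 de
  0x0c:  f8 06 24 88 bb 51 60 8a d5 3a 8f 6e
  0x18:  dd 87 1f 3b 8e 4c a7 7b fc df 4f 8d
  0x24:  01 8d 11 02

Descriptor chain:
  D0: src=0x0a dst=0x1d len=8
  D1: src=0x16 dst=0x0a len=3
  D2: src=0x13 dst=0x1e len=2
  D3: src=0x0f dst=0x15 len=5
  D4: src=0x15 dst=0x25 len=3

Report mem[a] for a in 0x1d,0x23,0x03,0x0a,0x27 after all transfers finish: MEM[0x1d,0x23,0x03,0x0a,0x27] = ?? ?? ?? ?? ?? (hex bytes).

MEM[0x1d,0x23,0x03,0x0a,0x27] = 76 bb ee 8f 51

#0 dst[0x1d+8] := {0x76,0xde,0xf8,0x06,0x24,0x88,0xbb,0x51}
#1 dst[0x0a+3] := {0x8f,0x6e,0xdd}
#2 dst[0x1e+2] := {0x8a,0xd5}
#3 dst[0x15+5] := {0x88,0xbb,0x51,0x60,0x8a}
#4 dst[0x25+3] := {0x88,0xbb,0x51}
query mem[0x1d]=0x76, mem[0x23]=0xbb, mem[0x03]=0xee, mem[0x0a]=0x8f, mem[0x27]=0x51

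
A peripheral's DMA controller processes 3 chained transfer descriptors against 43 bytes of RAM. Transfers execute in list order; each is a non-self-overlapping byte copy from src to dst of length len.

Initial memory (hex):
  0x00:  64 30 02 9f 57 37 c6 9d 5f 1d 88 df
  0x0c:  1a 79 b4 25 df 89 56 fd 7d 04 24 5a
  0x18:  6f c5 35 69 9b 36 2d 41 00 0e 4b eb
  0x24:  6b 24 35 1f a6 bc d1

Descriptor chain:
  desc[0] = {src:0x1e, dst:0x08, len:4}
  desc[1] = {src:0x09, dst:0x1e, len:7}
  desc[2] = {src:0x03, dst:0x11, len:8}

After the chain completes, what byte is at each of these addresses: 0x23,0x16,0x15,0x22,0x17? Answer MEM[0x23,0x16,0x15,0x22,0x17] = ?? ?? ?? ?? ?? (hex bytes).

MEM[0x23,0x16,0x15,0x22,0x17] = b4 2d 9d 79 41

  after D0: wrote 4B at 0x08 = 2d41000e
  after D1: wrote 7B at 0x1e = 41000e1a79b425
  after D2: wrote 8B at 0x11 = 9f5737c69d2d4100
query mem[0x23]=0xb4, mem[0x16]=0x2d, mem[0x15]=0x9d, mem[0x22]=0x79, mem[0x17]=0x41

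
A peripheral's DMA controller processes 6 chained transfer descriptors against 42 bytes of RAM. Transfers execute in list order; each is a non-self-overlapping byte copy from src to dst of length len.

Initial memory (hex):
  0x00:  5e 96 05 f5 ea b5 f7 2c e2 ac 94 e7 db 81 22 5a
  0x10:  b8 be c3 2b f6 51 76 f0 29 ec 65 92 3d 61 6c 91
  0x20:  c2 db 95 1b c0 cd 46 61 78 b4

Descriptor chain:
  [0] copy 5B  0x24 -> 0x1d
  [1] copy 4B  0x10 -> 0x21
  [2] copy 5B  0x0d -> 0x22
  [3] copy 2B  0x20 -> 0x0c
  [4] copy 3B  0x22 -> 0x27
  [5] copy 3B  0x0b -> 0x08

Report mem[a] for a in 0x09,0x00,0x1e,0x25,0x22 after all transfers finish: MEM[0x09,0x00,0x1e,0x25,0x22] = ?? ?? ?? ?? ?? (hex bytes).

  after D0: wrote 5B at 0x1d = c0cd466178
  after D1: wrote 4B at 0x21 = b8bec32b
  after D2: wrote 5B at 0x22 = 81225ab8be
  after D3: wrote 2B at 0x0c = 61b8
  after D4: wrote 3B at 0x27 = 81225a
  after D5: wrote 3B at 0x08 = e761b8
query mem[0x09]=0x61, mem[0x00]=0x5e, mem[0x1e]=0xcd, mem[0x25]=0xb8, mem[0x22]=0x81

MEM[0x09,0x00,0x1e,0x25,0x22] = 61 5e cd b8 81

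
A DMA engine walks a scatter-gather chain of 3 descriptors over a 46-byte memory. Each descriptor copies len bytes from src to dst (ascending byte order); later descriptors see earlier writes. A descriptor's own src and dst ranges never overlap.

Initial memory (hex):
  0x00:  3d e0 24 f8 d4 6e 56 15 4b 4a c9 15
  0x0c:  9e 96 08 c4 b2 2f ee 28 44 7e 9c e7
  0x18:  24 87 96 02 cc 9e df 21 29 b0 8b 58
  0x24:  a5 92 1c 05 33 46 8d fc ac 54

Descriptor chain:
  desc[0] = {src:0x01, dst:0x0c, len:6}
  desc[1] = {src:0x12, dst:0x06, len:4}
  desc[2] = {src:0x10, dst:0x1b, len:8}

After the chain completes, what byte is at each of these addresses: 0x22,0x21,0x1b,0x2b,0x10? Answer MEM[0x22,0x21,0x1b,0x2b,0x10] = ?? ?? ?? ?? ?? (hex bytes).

MEM[0x22,0x21,0x1b,0x2b,0x10] = e7 9c 6e fc 6e

D0: mem[0x0c..0x11] <- [e0 24 f8 d4 6e 56]
D1: mem[0x06..0x09] <- [ee 28 44 7e]
D2: mem[0x1b..0x22] <- [6e 56 ee 28 44 7e 9c e7]
query mem[0x22]=0xe7, mem[0x21]=0x9c, mem[0x1b]=0x6e, mem[0x2b]=0xfc, mem[0x10]=0x6e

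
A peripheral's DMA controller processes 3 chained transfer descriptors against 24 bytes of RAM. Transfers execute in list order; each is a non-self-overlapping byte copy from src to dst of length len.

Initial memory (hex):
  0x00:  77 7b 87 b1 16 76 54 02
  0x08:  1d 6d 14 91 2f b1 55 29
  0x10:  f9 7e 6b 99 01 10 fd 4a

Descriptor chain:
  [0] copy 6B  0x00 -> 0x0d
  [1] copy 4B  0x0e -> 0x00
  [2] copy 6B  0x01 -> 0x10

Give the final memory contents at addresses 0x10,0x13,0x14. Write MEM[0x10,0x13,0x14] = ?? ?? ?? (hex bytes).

D0: mem[0x0d..0x12] <- [77 7b 87 b1 16 76]
D1: mem[0x00..0x03] <- [7b 87 b1 16]
D2: mem[0x10..0x15] <- [87 b1 16 16 76 54]
query mem[0x10]=0x87, mem[0x13]=0x16, mem[0x14]=0x76

MEM[0x10,0x13,0x14] = 87 16 76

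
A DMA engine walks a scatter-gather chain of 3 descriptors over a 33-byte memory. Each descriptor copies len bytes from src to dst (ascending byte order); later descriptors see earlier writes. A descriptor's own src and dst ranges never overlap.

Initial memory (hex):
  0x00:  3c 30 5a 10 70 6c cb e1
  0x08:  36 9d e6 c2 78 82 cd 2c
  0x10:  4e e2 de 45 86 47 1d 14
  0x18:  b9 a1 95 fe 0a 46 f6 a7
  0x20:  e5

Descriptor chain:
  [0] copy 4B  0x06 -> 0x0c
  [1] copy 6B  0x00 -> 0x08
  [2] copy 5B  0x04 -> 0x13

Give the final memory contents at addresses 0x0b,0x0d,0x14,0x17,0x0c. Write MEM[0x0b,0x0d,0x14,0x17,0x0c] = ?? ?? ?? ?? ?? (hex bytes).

MEM[0x0b,0x0d,0x14,0x17,0x0c] = 10 6c 6c 3c 70

D0: mem[0x0c..0x0f] <- [cb e1 36 9d]
D1: mem[0x08..0x0d] <- [3c 30 5a 10 70 6c]
D2: mem[0x13..0x17] <- [70 6c cb e1 3c]
query mem[0x0b]=0x10, mem[0x0d]=0x6c, mem[0x14]=0x6c, mem[0x17]=0x3c, mem[0x0c]=0x70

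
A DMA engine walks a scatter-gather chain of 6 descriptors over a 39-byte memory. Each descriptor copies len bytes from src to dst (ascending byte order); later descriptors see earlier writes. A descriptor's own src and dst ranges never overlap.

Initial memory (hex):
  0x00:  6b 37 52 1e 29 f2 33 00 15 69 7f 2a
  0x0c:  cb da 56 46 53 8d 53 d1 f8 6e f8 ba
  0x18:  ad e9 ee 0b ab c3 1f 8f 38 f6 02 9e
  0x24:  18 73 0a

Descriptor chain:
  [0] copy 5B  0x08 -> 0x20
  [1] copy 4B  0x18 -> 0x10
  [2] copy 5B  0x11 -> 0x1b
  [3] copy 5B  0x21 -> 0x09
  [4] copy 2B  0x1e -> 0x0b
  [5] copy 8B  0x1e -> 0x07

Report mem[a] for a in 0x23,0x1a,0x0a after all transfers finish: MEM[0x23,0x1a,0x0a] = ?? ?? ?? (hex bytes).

[0] 0x08->0x20 len=5 : 15 69 7f 2a cb
[1] 0x18->0x10 len=4 : ad e9 ee 0b
[2] 0x11->0x1b len=5 : e9 ee 0b f8 6e
[3] 0x21->0x09 len=5 : 69 7f 2a cb 73
[4] 0x1e->0x0b len=2 : f8 6e
[5] 0x1e->0x07 len=8 : f8 6e 15 69 7f 2a cb 73
query mem[0x23]=0x2a, mem[0x1a]=0xee, mem[0x0a]=0x69

MEM[0x23,0x1a,0x0a] = 2a ee 69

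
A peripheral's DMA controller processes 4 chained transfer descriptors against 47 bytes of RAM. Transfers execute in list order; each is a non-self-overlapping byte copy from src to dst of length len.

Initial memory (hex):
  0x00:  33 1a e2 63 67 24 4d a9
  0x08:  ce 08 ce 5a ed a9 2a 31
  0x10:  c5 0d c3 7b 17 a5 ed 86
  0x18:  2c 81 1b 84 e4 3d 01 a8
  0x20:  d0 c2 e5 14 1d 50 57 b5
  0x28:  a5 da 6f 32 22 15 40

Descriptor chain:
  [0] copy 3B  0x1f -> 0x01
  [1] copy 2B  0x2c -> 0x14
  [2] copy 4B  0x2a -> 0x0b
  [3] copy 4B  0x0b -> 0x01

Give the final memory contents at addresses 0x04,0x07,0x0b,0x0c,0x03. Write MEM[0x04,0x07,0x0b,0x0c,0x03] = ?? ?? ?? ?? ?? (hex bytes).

MEM[0x04,0x07,0x0b,0x0c,0x03] = 15 a9 6f 32 22

  after D0: wrote 3B at 0x01 = a8d0c2
  after D1: wrote 2B at 0x14 = 2215
  after D2: wrote 4B at 0x0b = 6f322215
  after D3: wrote 4B at 0x01 = 6f322215
query mem[0x04]=0x15, mem[0x07]=0xa9, mem[0x0b]=0x6f, mem[0x0c]=0x32, mem[0x03]=0x22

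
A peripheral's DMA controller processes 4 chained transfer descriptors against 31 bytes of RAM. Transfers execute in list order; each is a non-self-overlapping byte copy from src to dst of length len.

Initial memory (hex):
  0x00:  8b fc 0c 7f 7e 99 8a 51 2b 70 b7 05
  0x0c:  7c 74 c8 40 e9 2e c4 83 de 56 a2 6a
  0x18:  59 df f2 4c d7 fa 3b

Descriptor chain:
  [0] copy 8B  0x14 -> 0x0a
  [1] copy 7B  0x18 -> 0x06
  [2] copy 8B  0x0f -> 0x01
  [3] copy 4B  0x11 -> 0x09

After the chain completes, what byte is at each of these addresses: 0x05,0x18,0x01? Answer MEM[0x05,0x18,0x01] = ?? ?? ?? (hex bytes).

MEM[0x05,0x18,0x01] = 83 59 df

#0 dst[0x0a+8] := {0xde,0x56,0xa2,0x6a,0x59,0xdf,0xf2,0x4c}
#1 dst[0x06+7] := {0x59,0xdf,0xf2,0x4c,0xd7,0xfa,0x3b}
#2 dst[0x01+8] := {0xdf,0xf2,0x4c,0xc4,0x83,0xde,0x56,0xa2}
#3 dst[0x09+4] := {0x4c,0xc4,0x83,0xde}
query mem[0x05]=0x83, mem[0x18]=0x59, mem[0x01]=0xdf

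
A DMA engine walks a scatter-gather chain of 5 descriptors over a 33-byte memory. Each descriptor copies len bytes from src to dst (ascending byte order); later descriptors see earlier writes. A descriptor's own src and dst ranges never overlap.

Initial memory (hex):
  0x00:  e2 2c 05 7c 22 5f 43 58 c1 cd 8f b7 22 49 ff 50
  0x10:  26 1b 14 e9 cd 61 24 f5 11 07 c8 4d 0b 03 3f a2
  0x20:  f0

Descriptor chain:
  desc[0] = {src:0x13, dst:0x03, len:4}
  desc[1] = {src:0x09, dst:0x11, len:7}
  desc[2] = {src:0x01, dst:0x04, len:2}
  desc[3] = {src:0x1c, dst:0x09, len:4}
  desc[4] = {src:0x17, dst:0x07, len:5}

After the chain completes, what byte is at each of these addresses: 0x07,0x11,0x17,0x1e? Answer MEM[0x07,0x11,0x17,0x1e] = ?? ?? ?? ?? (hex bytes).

MEM[0x07,0x11,0x17,0x1e] = 50 cd 50 3f

#0 dst[0x03+4] := {0xe9,0xcd,0x61,0x24}
#1 dst[0x11+7] := {0xcd,0x8f,0xb7,0x22,0x49,0xff,0x50}
#2 dst[0x04+2] := {0x2c,0x05}
#3 dst[0x09+4] := {0x0b,0x03,0x3f,0xa2}
#4 dst[0x07+5] := {0x50,0x11,0x07,0xc8,0x4d}
query mem[0x07]=0x50, mem[0x11]=0xcd, mem[0x17]=0x50, mem[0x1e]=0x3f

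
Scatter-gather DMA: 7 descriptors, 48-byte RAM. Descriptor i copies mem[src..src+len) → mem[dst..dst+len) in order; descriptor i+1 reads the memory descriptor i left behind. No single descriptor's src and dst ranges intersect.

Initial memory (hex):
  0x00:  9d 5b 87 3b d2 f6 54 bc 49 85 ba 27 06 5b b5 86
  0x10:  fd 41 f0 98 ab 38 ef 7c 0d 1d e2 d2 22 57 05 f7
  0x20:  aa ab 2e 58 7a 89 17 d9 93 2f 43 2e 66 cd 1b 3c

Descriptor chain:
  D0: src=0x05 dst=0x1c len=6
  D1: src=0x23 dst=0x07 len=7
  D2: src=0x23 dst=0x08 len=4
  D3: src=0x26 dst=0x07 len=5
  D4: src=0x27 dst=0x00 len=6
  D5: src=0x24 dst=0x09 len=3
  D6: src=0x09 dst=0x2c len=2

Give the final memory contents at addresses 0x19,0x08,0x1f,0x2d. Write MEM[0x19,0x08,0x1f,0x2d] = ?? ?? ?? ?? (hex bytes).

MEM[0x19,0x08,0x1f,0x2d] = 1d d9 49 89

  after D0: wrote 6B at 0x1c = f654bc4985ba
  after D1: wrote 7B at 0x07 = 587a8917d9932f
  after D2: wrote 4B at 0x08 = 587a8917
  after D3: wrote 5B at 0x07 = 17d9932f43
  after D4: wrote 6B at 0x00 = d9932f432e66
  after D5: wrote 3B at 0x09 = 7a8917
  after D6: wrote 2B at 0x2c = 7a89
query mem[0x19]=0x1d, mem[0x08]=0xd9, mem[0x1f]=0x49, mem[0x2d]=0x89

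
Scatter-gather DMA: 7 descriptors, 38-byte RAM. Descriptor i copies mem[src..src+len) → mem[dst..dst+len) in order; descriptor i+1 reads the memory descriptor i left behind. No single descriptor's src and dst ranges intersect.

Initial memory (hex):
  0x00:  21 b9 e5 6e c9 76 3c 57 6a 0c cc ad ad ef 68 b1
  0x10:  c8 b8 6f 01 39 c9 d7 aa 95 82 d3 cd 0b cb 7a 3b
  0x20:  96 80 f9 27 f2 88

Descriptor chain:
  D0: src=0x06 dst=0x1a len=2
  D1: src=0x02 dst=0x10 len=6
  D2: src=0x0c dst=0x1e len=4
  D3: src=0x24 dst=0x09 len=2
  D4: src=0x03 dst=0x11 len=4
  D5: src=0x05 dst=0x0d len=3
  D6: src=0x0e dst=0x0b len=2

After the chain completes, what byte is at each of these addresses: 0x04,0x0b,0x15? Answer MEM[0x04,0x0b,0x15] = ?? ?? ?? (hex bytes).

MEM[0x04,0x0b,0x15] = c9 3c 57

  after D0: wrote 2B at 0x1a = 3c57
  after D1: wrote 6B at 0x10 = e56ec9763c57
  after D2: wrote 4B at 0x1e = adef68b1
  after D3: wrote 2B at 0x09 = f288
  after D4: wrote 4B at 0x11 = 6ec9763c
  after D5: wrote 3B at 0x0d = 763c57
  after D6: wrote 2B at 0x0b = 3c57
query mem[0x04]=0xc9, mem[0x0b]=0x3c, mem[0x15]=0x57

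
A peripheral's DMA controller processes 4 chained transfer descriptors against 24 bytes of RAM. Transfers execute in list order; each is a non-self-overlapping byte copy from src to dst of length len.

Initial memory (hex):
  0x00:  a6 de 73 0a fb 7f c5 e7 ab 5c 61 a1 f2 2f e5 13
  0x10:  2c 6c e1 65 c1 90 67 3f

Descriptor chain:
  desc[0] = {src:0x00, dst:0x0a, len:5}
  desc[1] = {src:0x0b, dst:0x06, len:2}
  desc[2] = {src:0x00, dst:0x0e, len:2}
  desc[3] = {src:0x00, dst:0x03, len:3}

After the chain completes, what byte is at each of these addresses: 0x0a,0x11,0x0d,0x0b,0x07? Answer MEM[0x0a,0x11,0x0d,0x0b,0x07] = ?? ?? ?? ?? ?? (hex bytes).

[0] 0x00->0x0a len=5 : a6 de 73 0a fb
[1] 0x0b->0x06 len=2 : de 73
[2] 0x00->0x0e len=2 : a6 de
[3] 0x00->0x03 len=3 : a6 de 73
query mem[0x0a]=0xa6, mem[0x11]=0x6c, mem[0x0d]=0x0a, mem[0x0b]=0xde, mem[0x07]=0x73

MEM[0x0a,0x11,0x0d,0x0b,0x07] = a6 6c 0a de 73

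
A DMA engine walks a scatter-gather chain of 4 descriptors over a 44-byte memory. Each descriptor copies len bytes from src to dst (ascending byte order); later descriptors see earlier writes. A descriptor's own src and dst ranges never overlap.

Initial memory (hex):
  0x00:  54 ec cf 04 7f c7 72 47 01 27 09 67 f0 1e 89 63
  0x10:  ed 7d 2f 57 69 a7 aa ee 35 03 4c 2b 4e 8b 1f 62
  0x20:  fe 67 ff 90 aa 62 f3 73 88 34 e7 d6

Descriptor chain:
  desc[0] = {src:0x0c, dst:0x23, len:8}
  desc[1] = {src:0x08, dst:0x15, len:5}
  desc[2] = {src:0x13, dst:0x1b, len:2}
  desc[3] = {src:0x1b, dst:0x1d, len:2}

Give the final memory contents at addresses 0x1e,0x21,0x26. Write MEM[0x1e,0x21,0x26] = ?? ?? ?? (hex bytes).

  after D0: wrote 8B at 0x23 = f01e8963ed7d2f57
  after D1: wrote 5B at 0x15 = 01270967f0
  after D2: wrote 2B at 0x1b = 5769
  after D3: wrote 2B at 0x1d = 5769
query mem[0x1e]=0x69, mem[0x21]=0x67, mem[0x26]=0x63

MEM[0x1e,0x21,0x26] = 69 67 63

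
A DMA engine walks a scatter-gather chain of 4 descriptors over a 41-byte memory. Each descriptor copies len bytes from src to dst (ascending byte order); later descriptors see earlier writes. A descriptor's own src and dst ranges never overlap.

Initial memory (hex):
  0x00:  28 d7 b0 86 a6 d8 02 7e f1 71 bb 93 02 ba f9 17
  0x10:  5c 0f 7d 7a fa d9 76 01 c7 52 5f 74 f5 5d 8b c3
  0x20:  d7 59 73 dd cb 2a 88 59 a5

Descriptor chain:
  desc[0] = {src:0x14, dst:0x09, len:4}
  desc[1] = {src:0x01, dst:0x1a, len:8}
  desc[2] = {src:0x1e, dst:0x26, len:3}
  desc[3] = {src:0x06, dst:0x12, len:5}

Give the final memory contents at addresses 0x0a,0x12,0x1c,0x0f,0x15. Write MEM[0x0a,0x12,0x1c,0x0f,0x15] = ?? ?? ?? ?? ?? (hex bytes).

D0: mem[0x09..0x0c] <- [fa d9 76 01]
D1: mem[0x1a..0x21] <- [d7 b0 86 a6 d8 02 7e f1]
D2: mem[0x26..0x28] <- [d8 02 7e]
D3: mem[0x12..0x16] <- [02 7e f1 fa d9]
query mem[0x0a]=0xd9, mem[0x12]=0x02, mem[0x1c]=0x86, mem[0x0f]=0x17, mem[0x15]=0xfa

MEM[0x0a,0x12,0x1c,0x0f,0x15] = d9 02 86 17 fa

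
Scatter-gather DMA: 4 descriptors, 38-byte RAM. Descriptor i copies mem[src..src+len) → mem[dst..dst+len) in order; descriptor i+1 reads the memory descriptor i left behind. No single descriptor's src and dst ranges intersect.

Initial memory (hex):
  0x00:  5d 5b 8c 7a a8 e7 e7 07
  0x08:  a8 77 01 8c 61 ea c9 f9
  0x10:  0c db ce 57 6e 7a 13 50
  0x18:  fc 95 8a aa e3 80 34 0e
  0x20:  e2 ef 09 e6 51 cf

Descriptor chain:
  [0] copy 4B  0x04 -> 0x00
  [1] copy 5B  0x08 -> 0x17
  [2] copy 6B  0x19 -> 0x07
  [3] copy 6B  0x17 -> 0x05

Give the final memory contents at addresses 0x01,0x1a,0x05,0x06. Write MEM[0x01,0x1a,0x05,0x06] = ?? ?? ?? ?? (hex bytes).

MEM[0x01,0x1a,0x05,0x06] = e7 8c a8 77

#0 dst[0x00+4] := {0xa8,0xe7,0xe7,0x07}
#1 dst[0x17+5] := {0xa8,0x77,0x01,0x8c,0x61}
#2 dst[0x07+6] := {0x01,0x8c,0x61,0xe3,0x80,0x34}
#3 dst[0x05+6] := {0xa8,0x77,0x01,0x8c,0x61,0xe3}
query mem[0x01]=0xe7, mem[0x1a]=0x8c, mem[0x05]=0xa8, mem[0x06]=0x77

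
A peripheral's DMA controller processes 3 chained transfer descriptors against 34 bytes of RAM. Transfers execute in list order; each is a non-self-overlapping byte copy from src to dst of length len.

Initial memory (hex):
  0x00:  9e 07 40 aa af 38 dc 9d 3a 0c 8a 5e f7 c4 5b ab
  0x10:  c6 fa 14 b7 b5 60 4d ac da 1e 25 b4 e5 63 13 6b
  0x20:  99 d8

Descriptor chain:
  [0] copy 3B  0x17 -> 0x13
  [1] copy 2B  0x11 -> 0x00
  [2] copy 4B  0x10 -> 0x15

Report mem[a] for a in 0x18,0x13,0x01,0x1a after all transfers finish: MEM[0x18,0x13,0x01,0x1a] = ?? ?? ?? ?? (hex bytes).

#0 dst[0x13+3] := {0xac,0xda,0x1e}
#1 dst[0x00+2] := {0xfa,0x14}
#2 dst[0x15+4] := {0xc6,0xfa,0x14,0xac}
query mem[0x18]=0xac, mem[0x13]=0xac, mem[0x01]=0x14, mem[0x1a]=0x25

MEM[0x18,0x13,0x01,0x1a] = ac ac 14 25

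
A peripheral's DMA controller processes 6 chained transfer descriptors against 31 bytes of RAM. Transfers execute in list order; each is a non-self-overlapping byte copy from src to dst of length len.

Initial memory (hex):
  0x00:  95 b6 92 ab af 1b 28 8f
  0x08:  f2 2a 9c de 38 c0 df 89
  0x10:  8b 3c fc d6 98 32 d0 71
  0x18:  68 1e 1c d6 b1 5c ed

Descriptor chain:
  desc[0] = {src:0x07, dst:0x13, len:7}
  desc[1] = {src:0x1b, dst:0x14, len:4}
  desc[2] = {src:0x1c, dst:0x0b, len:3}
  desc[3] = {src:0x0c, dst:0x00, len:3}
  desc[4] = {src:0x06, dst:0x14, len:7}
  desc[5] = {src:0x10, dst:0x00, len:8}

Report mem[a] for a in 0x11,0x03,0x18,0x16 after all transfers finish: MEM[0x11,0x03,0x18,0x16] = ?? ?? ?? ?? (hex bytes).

MEM[0x11,0x03,0x18,0x16] = 3c 8f 9c f2

  after D0: wrote 7B at 0x13 = 8ff22a9cde38c0
  after D1: wrote 4B at 0x14 = d6b15ced
  after D2: wrote 3B at 0x0b = b15ced
  after D3: wrote 3B at 0x00 = 5ceddf
  after D4: wrote 7B at 0x14 = 288ff22a9cb15c
  after D5: wrote 8B at 0x00 = 8b3cfc8f288ff22a
query mem[0x11]=0x3c, mem[0x03]=0x8f, mem[0x18]=0x9c, mem[0x16]=0xf2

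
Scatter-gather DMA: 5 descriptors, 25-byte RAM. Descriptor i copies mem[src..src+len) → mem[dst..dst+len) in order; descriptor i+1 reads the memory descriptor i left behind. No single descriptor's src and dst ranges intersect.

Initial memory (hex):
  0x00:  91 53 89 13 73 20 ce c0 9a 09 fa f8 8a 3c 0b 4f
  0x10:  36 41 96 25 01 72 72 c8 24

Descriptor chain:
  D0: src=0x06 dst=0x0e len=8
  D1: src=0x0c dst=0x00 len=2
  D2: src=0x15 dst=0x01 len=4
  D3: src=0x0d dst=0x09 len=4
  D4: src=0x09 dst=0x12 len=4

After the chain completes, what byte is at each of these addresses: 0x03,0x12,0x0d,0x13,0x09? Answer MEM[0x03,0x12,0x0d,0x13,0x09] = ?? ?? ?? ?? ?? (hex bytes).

MEM[0x03,0x12,0x0d,0x13,0x09] = c8 3c 3c ce 3c

  after D0: wrote 8B at 0x0e = cec09a09faf88a3c
  after D1: wrote 2B at 0x00 = 8a3c
  after D2: wrote 4B at 0x01 = 3c72c824
  after D3: wrote 4B at 0x09 = 3ccec09a
  after D4: wrote 4B at 0x12 = 3ccec09a
query mem[0x03]=0xc8, mem[0x12]=0x3c, mem[0x0d]=0x3c, mem[0x13]=0xce, mem[0x09]=0x3c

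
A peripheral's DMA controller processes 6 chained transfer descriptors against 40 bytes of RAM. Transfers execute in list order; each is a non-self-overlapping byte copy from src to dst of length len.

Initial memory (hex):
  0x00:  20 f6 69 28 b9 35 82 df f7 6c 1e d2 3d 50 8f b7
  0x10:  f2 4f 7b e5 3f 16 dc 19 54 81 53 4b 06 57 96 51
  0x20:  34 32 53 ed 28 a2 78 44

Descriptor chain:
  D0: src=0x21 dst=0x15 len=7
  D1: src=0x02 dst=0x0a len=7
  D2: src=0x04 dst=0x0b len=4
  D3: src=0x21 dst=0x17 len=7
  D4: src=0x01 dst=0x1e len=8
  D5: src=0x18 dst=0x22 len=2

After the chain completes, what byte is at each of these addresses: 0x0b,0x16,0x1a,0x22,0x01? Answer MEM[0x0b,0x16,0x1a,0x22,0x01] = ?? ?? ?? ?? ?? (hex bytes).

  after D0: wrote 7B at 0x15 = 3253ed28a27844
  after D1: wrote 7B at 0x0a = 6928b93582dff7
  after D2: wrote 4B at 0x0b = b93582df
  after D3: wrote 7B at 0x17 = 3253ed28a27844
  after D4: wrote 8B at 0x1e = f66928b93582dff7
  after D5: wrote 2B at 0x22 = 53ed
query mem[0x0b]=0xb9, mem[0x16]=0x53, mem[0x1a]=0x28, mem[0x22]=0x53, mem[0x01]=0xf6

MEM[0x0b,0x16,0x1a,0x22,0x01] = b9 53 28 53 f6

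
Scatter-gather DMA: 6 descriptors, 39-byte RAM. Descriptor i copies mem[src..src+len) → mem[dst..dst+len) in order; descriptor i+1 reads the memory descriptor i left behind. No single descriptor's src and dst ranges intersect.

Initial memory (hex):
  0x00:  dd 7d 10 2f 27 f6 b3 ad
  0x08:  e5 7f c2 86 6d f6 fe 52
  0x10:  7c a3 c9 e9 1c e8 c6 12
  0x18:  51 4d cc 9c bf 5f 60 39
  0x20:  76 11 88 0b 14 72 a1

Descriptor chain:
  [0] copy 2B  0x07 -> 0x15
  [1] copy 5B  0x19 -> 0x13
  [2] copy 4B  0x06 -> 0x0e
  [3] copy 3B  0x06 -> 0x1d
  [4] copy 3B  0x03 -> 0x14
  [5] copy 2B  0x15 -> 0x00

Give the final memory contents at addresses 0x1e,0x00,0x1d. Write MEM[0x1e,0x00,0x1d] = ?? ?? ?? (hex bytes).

MEM[0x1e,0x00,0x1d] = ad 27 b3

  after D0: wrote 2B at 0x15 = ade5
  after D1: wrote 5B at 0x13 = 4dcc9cbf5f
  after D2: wrote 4B at 0x0e = b3ade57f
  after D3: wrote 3B at 0x1d = b3ade5
  after D4: wrote 3B at 0x14 = 2f27f6
  after D5: wrote 2B at 0x00 = 27f6
query mem[0x1e]=0xad, mem[0x00]=0x27, mem[0x1d]=0xb3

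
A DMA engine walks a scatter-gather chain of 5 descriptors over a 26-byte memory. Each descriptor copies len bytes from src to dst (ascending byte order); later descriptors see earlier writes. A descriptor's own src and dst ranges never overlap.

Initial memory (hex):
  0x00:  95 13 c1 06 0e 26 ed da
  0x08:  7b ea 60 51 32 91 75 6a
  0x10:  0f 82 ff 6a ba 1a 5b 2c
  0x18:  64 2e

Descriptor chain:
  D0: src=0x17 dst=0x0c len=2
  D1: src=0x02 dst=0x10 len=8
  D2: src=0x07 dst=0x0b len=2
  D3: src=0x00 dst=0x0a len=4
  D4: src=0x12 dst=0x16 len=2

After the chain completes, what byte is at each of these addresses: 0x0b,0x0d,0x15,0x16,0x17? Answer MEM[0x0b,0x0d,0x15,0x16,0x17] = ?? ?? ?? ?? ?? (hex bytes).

MEM[0x0b,0x0d,0x15,0x16,0x17] = 13 06 da 0e 26

  after D0: wrote 2B at 0x0c = 2c64
  after D1: wrote 8B at 0x10 = c1060e26edda7bea
  after D2: wrote 2B at 0x0b = da7b
  after D3: wrote 4B at 0x0a = 9513c106
  after D4: wrote 2B at 0x16 = 0e26
query mem[0x0b]=0x13, mem[0x0d]=0x06, mem[0x15]=0xda, mem[0x16]=0x0e, mem[0x17]=0x26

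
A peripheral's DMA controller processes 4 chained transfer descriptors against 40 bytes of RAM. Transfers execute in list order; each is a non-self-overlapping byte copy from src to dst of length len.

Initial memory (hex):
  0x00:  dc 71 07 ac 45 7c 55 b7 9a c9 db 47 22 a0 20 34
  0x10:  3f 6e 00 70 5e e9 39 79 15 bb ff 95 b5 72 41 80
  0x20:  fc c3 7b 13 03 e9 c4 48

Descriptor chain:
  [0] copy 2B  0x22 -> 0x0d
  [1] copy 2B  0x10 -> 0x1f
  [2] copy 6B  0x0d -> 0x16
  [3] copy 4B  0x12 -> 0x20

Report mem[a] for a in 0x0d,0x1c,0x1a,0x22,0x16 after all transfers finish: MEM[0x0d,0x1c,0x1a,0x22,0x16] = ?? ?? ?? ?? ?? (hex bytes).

[0] 0x22->0x0d len=2 : 7b 13
[1] 0x10->0x1f len=2 : 3f 6e
[2] 0x0d->0x16 len=6 : 7b 13 34 3f 6e 00
[3] 0x12->0x20 len=4 : 00 70 5e e9
query mem[0x0d]=0x7b, mem[0x1c]=0xb5, mem[0x1a]=0x6e, mem[0x22]=0x5e, mem[0x16]=0x7b

MEM[0x0d,0x1c,0x1a,0x22,0x16] = 7b b5 6e 5e 7b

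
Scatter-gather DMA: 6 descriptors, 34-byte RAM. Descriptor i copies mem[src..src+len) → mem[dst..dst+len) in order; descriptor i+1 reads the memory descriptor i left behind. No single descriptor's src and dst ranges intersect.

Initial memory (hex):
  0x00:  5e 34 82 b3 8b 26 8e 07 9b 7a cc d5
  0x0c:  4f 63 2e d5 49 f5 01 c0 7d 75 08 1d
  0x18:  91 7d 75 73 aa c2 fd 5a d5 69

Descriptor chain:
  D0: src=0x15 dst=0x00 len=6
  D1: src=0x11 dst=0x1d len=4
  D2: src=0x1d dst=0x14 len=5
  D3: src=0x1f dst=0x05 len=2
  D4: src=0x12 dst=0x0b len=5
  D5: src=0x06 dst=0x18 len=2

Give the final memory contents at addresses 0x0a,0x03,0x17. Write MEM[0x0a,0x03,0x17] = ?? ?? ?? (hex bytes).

MEM[0x0a,0x03,0x17] = cc 91 7d

#0 dst[0x00+6] := {0x75,0x08,0x1d,0x91,0x7d,0x75}
#1 dst[0x1d+4] := {0xf5,0x01,0xc0,0x7d}
#2 dst[0x14+5] := {0xf5,0x01,0xc0,0x7d,0x69}
#3 dst[0x05+2] := {0xc0,0x7d}
#4 dst[0x0b+5] := {0x01,0xc0,0xf5,0x01,0xc0}
#5 dst[0x18+2] := {0x7d,0x07}
query mem[0x0a]=0xcc, mem[0x03]=0x91, mem[0x17]=0x7d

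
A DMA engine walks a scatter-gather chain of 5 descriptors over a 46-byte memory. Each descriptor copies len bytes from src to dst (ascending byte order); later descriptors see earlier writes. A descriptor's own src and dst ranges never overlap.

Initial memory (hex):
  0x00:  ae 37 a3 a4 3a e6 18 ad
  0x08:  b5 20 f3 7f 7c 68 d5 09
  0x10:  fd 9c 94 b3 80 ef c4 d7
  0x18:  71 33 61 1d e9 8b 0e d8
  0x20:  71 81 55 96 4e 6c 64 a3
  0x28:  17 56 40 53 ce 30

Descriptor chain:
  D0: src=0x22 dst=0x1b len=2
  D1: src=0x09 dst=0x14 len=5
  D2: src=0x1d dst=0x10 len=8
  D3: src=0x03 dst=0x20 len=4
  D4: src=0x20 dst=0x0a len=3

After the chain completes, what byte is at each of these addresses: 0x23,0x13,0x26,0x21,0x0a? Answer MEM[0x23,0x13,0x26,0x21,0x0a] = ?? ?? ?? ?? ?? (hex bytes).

  after D0: wrote 2B at 0x1b = 5596
  after D1: wrote 5B at 0x14 = 20f37f7c68
  after D2: wrote 8B at 0x10 = 8b0ed8718155964e
  after D3: wrote 4B at 0x20 = a43ae618
  after D4: wrote 3B at 0x0a = a43ae6
query mem[0x23]=0x18, mem[0x13]=0x71, mem[0x26]=0x64, mem[0x21]=0x3a, mem[0x0a]=0xa4

MEM[0x23,0x13,0x26,0x21,0x0a] = 18 71 64 3a a4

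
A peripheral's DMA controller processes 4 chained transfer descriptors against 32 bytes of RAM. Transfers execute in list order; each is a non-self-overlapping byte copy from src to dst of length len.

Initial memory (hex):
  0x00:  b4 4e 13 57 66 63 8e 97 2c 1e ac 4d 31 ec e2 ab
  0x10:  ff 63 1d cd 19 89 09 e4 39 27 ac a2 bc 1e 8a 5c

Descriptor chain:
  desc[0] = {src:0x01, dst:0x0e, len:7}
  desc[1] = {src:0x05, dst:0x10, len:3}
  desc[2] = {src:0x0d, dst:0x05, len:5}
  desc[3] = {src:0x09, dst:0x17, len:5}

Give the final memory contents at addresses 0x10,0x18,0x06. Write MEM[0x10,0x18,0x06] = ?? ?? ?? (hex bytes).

D0: mem[0x0e..0x14] <- [4e 13 57 66 63 8e 97]
D1: mem[0x10..0x12] <- [63 8e 97]
D2: mem[0x05..0x09] <- [ec 4e 13 63 8e]
D3: mem[0x17..0x1b] <- [8e ac 4d 31 ec]
query mem[0x10]=0x63, mem[0x18]=0xac, mem[0x06]=0x4e

MEM[0x10,0x18,0x06] = 63 ac 4e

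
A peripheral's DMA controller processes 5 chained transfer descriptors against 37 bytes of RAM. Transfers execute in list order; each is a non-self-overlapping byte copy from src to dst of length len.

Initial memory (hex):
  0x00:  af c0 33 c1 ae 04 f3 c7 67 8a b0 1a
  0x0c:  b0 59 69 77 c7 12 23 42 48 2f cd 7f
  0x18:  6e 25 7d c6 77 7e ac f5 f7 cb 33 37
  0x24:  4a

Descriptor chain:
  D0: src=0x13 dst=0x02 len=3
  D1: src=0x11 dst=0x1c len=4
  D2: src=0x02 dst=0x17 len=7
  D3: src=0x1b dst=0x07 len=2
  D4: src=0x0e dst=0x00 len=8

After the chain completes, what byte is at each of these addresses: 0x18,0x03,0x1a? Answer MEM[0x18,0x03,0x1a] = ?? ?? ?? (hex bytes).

MEM[0x18,0x03,0x1a] = 48 12 04

  after D0: wrote 3B at 0x02 = 42482f
  after D1: wrote 4B at 0x1c = 12234248
  after D2: wrote 7B at 0x17 = 42482f04f3c767
  after D3: wrote 2B at 0x07 = f3c7
  after D4: wrote 8B at 0x00 = 6977c7122342482f
query mem[0x18]=0x48, mem[0x03]=0x12, mem[0x1a]=0x04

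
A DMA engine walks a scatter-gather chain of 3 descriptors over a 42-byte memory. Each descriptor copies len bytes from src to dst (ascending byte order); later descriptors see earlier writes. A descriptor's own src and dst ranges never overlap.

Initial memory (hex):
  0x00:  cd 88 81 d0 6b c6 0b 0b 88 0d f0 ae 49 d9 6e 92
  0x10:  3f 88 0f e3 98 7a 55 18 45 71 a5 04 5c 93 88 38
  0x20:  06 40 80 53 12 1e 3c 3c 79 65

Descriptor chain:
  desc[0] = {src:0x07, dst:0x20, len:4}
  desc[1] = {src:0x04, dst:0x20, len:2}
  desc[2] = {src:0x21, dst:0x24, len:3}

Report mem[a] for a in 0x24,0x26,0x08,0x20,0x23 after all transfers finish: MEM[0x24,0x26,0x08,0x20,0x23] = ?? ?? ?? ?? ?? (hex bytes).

  after D0: wrote 4B at 0x20 = 0b880df0
  after D1: wrote 2B at 0x20 = 6bc6
  after D2: wrote 3B at 0x24 = c60df0
query mem[0x24]=0xc6, mem[0x26]=0xf0, mem[0x08]=0x88, mem[0x20]=0x6b, mem[0x23]=0xf0

MEM[0x24,0x26,0x08,0x20,0x23] = c6 f0 88 6b f0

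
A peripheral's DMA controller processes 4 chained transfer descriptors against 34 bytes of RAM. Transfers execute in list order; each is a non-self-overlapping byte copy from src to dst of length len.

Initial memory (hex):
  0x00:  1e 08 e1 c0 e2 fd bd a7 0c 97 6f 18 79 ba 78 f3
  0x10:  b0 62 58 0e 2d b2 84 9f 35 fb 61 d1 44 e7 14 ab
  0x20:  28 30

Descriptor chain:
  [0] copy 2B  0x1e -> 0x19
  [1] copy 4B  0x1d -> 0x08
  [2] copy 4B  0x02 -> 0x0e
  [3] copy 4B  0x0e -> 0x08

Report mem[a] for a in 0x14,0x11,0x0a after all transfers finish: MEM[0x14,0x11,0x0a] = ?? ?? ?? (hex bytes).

MEM[0x14,0x11,0x0a] = 2d fd e2

#0 dst[0x19+2] := {0x14,0xab}
#1 dst[0x08+4] := {0xe7,0x14,0xab,0x28}
#2 dst[0x0e+4] := {0xe1,0xc0,0xe2,0xfd}
#3 dst[0x08+4] := {0xe1,0xc0,0xe2,0xfd}
query mem[0x14]=0x2d, mem[0x11]=0xfd, mem[0x0a]=0xe2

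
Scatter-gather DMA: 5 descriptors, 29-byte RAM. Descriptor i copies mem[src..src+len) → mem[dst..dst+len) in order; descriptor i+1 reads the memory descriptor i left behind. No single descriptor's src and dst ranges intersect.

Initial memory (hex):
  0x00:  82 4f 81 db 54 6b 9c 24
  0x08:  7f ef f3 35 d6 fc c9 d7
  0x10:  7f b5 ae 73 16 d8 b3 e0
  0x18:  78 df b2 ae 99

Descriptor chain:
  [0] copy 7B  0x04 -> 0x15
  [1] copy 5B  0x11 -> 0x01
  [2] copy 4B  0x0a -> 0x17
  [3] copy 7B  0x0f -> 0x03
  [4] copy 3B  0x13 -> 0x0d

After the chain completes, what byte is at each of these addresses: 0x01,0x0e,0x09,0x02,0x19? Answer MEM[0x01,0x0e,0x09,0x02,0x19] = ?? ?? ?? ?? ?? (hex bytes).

MEM[0x01,0x0e,0x09,0x02,0x19] = b5 16 54 ae d6

#0 dst[0x15+7] := {0x54,0x6b,0x9c,0x24,0x7f,0xef,0xf3}
#1 dst[0x01+5] := {0xb5,0xae,0x73,0x16,0x54}
#2 dst[0x17+4] := {0xf3,0x35,0xd6,0xfc}
#3 dst[0x03+7] := {0xd7,0x7f,0xb5,0xae,0x73,0x16,0x54}
#4 dst[0x0d+3] := {0x73,0x16,0x54}
query mem[0x01]=0xb5, mem[0x0e]=0x16, mem[0x09]=0x54, mem[0x02]=0xae, mem[0x19]=0xd6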